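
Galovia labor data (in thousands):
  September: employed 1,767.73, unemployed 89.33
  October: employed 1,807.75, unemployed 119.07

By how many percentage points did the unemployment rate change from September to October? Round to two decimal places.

The unemployment rate changed by +1.37 percentage points.

September: labor force = 1,767.73 + 89.33 = 1,857.06; u = 89.33/1,857.06 = 4.81%.
October: labor force = 1,807.75 + 119.07 = 1,926.82; u = 119.07/1,926.82 = 6.18%.
Change = 6.18% − 4.81% = +1.37 pp.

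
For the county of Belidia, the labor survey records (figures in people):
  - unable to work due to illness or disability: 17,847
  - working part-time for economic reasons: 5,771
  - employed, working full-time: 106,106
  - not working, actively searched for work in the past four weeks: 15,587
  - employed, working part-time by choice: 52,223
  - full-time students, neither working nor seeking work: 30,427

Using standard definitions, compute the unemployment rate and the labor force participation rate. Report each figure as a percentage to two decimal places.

Employed = 5,771 + 106,106 + 52,223 = 164,100 (anyone who worked, including part-time for economic reasons, counts as employed).
Unemployed = 15,587.
Labor force = 164,100 + 15,587 = 179,687.
Not in labor force = 17,847 + 30,427 = 48,274 (those not working and not actively searching are outside the labor force).
Civilian working-age population = 179,687 + 48,274 = 227,961.
Unemployment rate = 15,587 / 179,687 = 8.67%.
Labor force participation rate = 179,687 / 227,961 = 78.82%.

Unemployment rate ≈ 8.67%; labor force participation rate ≈ 78.82%.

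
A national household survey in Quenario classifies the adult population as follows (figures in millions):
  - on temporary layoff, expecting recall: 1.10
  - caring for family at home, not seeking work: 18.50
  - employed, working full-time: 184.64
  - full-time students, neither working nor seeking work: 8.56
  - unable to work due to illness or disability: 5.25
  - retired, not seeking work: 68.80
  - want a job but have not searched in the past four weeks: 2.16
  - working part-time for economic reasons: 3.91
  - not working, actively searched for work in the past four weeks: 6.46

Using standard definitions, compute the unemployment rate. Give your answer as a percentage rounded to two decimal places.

Unemployment rate ≈ 3.85%.

Employed = 184.64 + 3.91 = 188.55 million (anyone who worked, including part-time for economic reasons, counts as employed).
Unemployed = 1.10 + 6.46 = 7.56 million (jobless and actively searching, or on temporary layoff).
Labor force = 188.55 + 7.56 = 196.11 million.
Unemployment rate = 7.56 / 196.11 = 3.85%.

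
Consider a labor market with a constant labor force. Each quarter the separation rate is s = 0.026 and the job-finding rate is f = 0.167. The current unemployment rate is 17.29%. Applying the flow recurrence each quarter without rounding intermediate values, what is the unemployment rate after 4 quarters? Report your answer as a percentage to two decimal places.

Unemployment rate after four quarters ≈ 15.09%.

With a fixed labor force, u_{t+1} = u_t + s·(1−u_t) − f·u_t = u_t·(1−s−f) + s.
Here 1−s−f = 0.807 and s = 0.026.
u_1 = 0.172900 × 0.807 + 0.026 = 0.165530.
u_2 = 0.165530 × 0.807 + 0.026 = 0.159583.
u_3 = 0.159583 × 0.807 + 0.026 = 0.154783.
u_4 = 0.154783 × 0.807 + 0.026 = 0.150910.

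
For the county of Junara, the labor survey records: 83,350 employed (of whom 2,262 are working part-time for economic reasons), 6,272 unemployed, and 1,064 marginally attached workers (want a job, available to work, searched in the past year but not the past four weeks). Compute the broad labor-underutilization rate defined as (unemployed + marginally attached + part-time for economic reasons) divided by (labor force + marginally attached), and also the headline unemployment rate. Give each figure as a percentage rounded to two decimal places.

Broad underutilization rate ≈ 10.58%; headline unemployment rate ≈ 7.00%.

Labor force = 83,350 + 6,272 = 89,622.
Numerator = 6,272 + 1,064 + 2,262 = 9,598.
Denominator = 89,622 + 1,064 = 90,686.
Broad rate = 9,598 / 90,686 = 10.58%.
Headline unemployment rate = 6,272 / 89,622 = 7.00%.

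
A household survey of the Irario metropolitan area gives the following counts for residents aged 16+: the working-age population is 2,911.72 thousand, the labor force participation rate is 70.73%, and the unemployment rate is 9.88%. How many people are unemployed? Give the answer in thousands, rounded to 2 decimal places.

About 203.47 thousand are unemployed.

Labor force = 0.7073 × 2,911.72 = 2,059.46 thousand.
Unemployed = 0.0988 × 2,059.46 ≈ 203.47 thousand.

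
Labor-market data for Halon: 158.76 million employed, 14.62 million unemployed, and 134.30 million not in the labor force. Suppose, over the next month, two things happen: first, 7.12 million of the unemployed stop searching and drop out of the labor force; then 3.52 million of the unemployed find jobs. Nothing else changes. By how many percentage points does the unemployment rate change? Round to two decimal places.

Initially, labor force = 158.76 + 14.62 = 173.38 million, so u = 14.62/173.38 = 8.43%.
After the first change, unemployed and labor force both fall by 7.12 → E = 158.76, U = 7.50, labor force = 166.26 million.
After the second change, unemployed falls and employed rises by 3.52; labor force unchanged → E = 162.28, U = 3.98, labor force = 166.26 million.
New unemployment rate = 3.98 / 166.26 = 2.39%.
Change = 2.39% − 8.43% = −6.04 percentage points.

The unemployment rate changes by −6.04 percentage points.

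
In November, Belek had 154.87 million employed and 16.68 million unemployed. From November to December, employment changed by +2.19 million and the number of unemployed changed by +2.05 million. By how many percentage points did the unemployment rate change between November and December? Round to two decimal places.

November: labor force = 154.87 + 16.68 = 171.55; u = 16.68/171.55 = 9.72%.
December: labor force = 157.06 + 18.73 = 175.79; u = 18.73/175.79 = 10.65%.
Change = 10.65% − 9.72% = +0.93 pp.

The unemployment rate changed by +0.93 percentage points.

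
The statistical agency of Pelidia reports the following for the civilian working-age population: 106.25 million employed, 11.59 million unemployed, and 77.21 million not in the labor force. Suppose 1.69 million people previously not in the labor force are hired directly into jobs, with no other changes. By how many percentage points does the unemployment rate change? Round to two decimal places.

The unemployment rate changes by −0.14 percentage points.

Initially, labor force = 106.25 + 11.59 = 117.84 million, so u = 11.59/117.84 = 9.84%.
After the change, employed and labor force both rise by 1.69; unemployed unchanged → E = 107.94, U = 11.59, labor force = 119.53 million.
New unemployment rate = 11.59 / 119.53 = 9.70%.
Change = 9.70% − 9.84% = −0.14 percentage points.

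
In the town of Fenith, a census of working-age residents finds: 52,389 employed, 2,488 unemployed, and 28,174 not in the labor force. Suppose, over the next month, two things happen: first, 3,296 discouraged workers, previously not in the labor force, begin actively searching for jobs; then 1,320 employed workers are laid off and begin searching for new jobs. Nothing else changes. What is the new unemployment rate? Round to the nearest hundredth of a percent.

New unemployment rate ≈ 12.21%.

Initially, labor force = 52,389 + 2,488 = 54,877, so u = 2,488/54,877 = 4.53%.
After the first change, unemployed and labor force both rise by 3,296 → E = 52,389, U = 5,784, labor force = 58,173.
After the second change, employed falls and unemployed rises by 1,320; labor force unchanged → E = 51,069, U = 7,104, labor force = 58,173.
New unemployment rate = 7,104 / 58,173 = 12.21%.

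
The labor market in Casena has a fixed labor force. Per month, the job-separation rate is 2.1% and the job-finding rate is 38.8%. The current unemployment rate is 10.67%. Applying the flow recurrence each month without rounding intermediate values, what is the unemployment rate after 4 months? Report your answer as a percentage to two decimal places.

With a fixed labor force, u_{t+1} = u_t + s·(1−u_t) − f·u_t = u_t·(1−s−f) + s.
Here 1−s−f = 0.591 and s = 0.021.
u_1 = 0.106700 × 0.591 + 0.021 = 0.084060.
u_2 = 0.084060 × 0.591 + 0.021 = 0.070679.
u_3 = 0.070679 × 0.591 + 0.021 = 0.062771.
u_4 = 0.062771 × 0.591 + 0.021 = 0.058098.

Unemployment rate after four months ≈ 5.81%.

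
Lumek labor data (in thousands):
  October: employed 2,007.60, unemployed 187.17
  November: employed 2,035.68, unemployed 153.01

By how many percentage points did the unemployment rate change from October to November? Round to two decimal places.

October: labor force = 2,007.60 + 187.17 = 2,194.77; u = 187.17/2,194.77 = 8.53%.
November: labor force = 2,035.68 + 153.01 = 2,188.69; u = 153.01/2,188.69 = 6.99%.
Change = 6.99% − 8.53% = −1.54 pp.

The unemployment rate changed by −1.54 percentage points.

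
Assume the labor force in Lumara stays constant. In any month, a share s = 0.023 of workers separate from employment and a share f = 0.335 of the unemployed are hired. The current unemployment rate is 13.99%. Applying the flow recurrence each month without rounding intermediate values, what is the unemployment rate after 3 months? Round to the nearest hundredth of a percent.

With a fixed labor force, u_{t+1} = u_t + s·(1−u_t) − f·u_t = u_t·(1−s−f) + s.
Here 1−s−f = 0.642 and s = 0.023.
u_1 = 0.139900 × 0.642 + 0.023 = 0.112816.
u_2 = 0.112816 × 0.642 + 0.023 = 0.095428.
u_3 = 0.095428 × 0.642 + 0.023 = 0.084265.

Unemployment rate after three months ≈ 8.43%.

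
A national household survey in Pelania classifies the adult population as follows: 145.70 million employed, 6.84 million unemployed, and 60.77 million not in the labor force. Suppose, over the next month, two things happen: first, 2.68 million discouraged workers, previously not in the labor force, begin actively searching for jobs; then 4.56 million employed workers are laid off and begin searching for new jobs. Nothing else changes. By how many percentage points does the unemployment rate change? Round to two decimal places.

The unemployment rate changes by +4.59 percentage points.

Initially, labor force = 145.70 + 6.84 = 152.54 million, so u = 6.84/152.54 = 4.48%.
After the first change, unemployed and labor force both rise by 2.68 → E = 145.70, U = 9.52, labor force = 155.22 million.
After the second change, employed falls and unemployed rises by 4.56; labor force unchanged → E = 141.14, U = 14.08, labor force = 155.22 million.
New unemployment rate = 14.08 / 155.22 = 9.07%.
Change = 9.07% − 4.48% = +4.59 percentage points.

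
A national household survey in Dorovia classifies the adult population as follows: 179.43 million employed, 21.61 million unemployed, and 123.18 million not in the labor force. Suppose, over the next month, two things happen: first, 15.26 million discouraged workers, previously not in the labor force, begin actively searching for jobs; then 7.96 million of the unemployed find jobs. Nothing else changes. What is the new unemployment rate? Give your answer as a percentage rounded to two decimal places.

New unemployment rate ≈ 13.37%.

Initially, labor force = 179.43 + 21.61 = 201.04 million, so u = 21.61/201.04 = 10.75%.
After the first change, unemployed and labor force both rise by 15.26 → E = 179.43, U = 36.87, labor force = 216.30 million.
After the second change, unemployed falls and employed rises by 7.96; labor force unchanged → E = 187.39, U = 28.91, labor force = 216.30 million.
New unemployment rate = 28.91 / 216.30 = 13.37%.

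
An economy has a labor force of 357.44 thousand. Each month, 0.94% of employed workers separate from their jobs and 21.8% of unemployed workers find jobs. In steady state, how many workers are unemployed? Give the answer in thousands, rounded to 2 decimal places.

Steady-state unemployment rate u* = s/(s+f) = 0.94/(0.94+21.8) = 0.041337.
Unemployed = u* × labor force = 0.041337 × 357.44 ≈ 14.78 thousand.

About 14.78 thousand are unemployed in steady state.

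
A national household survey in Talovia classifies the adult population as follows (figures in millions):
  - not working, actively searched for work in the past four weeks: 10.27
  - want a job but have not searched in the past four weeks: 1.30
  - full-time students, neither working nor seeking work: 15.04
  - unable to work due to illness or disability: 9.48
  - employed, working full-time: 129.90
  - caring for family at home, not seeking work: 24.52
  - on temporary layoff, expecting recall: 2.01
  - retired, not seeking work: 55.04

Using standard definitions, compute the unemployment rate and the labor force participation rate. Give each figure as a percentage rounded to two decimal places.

Employed = 129.90 million.
Unemployed = 10.27 + 2.01 = 12.28 million (jobless and actively searching, or on temporary layoff).
Labor force = 129.90 + 12.28 = 142.18 million.
Not in labor force = 1.30 + 15.04 + 9.48 + 24.52 + 55.04 = 105.38 million (those not working and not actively searching are outside the labor force — including those who want a job but have given up searching).
Civilian working-age population = 142.18 + 105.38 = 247.56 million.
Unemployment rate = 12.28 / 142.18 = 8.64%.
Labor force participation rate = 142.18 / 247.56 = 57.43%.

Unemployment rate ≈ 8.64%; labor force participation rate ≈ 57.43%.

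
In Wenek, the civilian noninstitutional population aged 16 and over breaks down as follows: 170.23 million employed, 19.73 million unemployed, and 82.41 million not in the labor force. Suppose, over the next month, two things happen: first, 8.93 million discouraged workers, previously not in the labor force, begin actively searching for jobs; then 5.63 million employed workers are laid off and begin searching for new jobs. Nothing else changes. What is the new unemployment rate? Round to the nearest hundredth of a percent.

Initially, labor force = 170.23 + 19.73 = 189.96 million, so u = 19.73/189.96 = 10.39%.
After the first change, unemployed and labor force both rise by 8.93 → E = 170.23, U = 28.66, labor force = 198.89 million.
After the second change, employed falls and unemployed rises by 5.63; labor force unchanged → E = 164.60, U = 34.29, labor force = 198.89 million.
New unemployment rate = 34.29 / 198.89 = 17.24%.

New unemployment rate ≈ 17.24%.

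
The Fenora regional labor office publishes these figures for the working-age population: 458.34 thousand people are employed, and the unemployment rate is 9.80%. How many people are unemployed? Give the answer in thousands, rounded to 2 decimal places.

About 49.80 thousand are unemployed.

Let U be the number unemployed. The labor force is E + U, and U/(E+U) = 0.0980.
So U = 0.0980 × 458.34 / (1 − 0.0980) = 44.9173 / 0.9020 ≈ 49.80 thousand.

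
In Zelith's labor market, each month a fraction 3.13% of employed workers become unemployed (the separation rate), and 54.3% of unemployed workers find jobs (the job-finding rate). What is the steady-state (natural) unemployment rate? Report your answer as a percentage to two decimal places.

Steady-state unemployment rate ≈ 5.45%.

At steady state the flows balance: s·E = f·U, so U/(E+U) = s/(s+f).
u* = 3.13 / (3.13 + 54.3) = 3.13 / 57.43 = 5.45%.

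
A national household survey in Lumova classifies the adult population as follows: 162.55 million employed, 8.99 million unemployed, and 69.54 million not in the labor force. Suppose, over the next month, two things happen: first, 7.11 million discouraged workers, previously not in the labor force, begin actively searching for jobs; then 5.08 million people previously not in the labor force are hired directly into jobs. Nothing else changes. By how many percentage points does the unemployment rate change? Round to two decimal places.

Initially, labor force = 162.55 + 8.99 = 171.54 million, so u = 8.99/171.54 = 5.24%.
After the first change, unemployed and labor force both rise by 7.11 → E = 162.55, U = 16.10, labor force = 178.65 million.
After the second change, employed and labor force both rise by 5.08; unemployed unchanged → E = 167.63, U = 16.10, labor force = 183.73 million.
New unemployment rate = 16.10 / 183.73 = 8.76%.
Change = 8.76% − 5.24% = +3.52 percentage points.

The unemployment rate changes by +3.52 percentage points.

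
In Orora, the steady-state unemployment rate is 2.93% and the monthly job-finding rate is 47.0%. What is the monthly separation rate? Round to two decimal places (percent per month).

Separation rate ≈ 1.42% per month.

From u* = s/(s+f): s = u·f/(1−u).
s = 0.0293 × 47.0 / (1 − 0.0293) = 1.3771 / 0.9707 ≈ 1.42% per month.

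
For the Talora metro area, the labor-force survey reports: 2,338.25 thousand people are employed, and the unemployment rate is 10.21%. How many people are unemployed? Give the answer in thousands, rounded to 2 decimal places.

About 265.88 thousand are unemployed.

Let U be the number unemployed. The labor force is E + U, and U/(E+U) = 0.1021.
So U = 0.1021 × 2,338.25 / (1 − 0.1021) = 238.7353 / 0.8979 ≈ 265.88 thousand.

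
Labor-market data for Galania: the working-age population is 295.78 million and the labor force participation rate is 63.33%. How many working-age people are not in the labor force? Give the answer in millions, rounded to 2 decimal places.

Share not in the labor force = 1 − 0.6333 = 0.3667.
Not in labor force = 0.3667 × 295.78 ≈ 108.46 million.

About 108.46 million are not in the labor force.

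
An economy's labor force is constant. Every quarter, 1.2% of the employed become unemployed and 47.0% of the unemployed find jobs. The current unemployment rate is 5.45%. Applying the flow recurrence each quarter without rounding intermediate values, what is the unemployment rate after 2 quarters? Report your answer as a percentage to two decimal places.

Unemployment rate after two quarters ≈ 3.28%.

With a fixed labor force, u_{t+1} = u_t + s·(1−u_t) − f·u_t = u_t·(1−s−f) + s.
Here 1−s−f = 0.518 and s = 0.012.
u_1 = 0.054500 × 0.518 + 0.012 = 0.040231.
u_2 = 0.040231 × 0.518 + 0.012 = 0.032840.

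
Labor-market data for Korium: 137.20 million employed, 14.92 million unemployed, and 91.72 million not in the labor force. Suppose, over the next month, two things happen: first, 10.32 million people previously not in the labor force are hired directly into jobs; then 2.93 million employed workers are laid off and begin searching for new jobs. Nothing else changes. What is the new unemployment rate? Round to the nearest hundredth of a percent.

Initially, labor force = 137.20 + 14.92 = 152.12 million, so u = 14.92/152.12 = 9.81%.
After the first change, employed and labor force both rise by 10.32; unemployed unchanged → E = 147.52, U = 14.92, labor force = 162.44 million.
After the second change, employed falls and unemployed rises by 2.93; labor force unchanged → E = 144.59, U = 17.85, labor force = 162.44 million.
New unemployment rate = 17.85 / 162.44 = 10.99%.

New unemployment rate ≈ 10.99%.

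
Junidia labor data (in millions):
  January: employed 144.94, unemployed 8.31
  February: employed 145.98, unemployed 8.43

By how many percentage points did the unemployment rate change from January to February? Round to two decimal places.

January: labor force = 144.94 + 8.31 = 153.25; u = 8.31/153.25 = 5.42%.
February: labor force = 145.98 + 8.43 = 154.41; u = 8.43/154.41 = 5.46%.
Change = 5.46% − 5.42% = +0.04 pp.

The unemployment rate changed by +0.04 percentage points.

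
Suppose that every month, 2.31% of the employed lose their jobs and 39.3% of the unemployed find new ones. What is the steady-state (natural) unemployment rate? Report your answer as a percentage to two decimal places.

At steady state the flows balance: s·E = f·U, so U/(E+U) = s/(s+f).
u* = 2.31 / (2.31 + 39.3) = 2.31 / 41.61 = 5.55%.

Steady-state unemployment rate ≈ 5.55%.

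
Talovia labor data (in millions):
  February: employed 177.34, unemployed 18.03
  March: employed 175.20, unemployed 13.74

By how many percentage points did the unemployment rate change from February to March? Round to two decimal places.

The unemployment rate changed by −1.96 percentage points.

February: labor force = 177.34 + 18.03 = 195.37; u = 18.03/195.37 = 9.23%.
March: labor force = 175.20 + 13.74 = 188.94; u = 13.74/188.94 = 7.27%.
Change = 7.27% − 9.23% = −1.96 pp.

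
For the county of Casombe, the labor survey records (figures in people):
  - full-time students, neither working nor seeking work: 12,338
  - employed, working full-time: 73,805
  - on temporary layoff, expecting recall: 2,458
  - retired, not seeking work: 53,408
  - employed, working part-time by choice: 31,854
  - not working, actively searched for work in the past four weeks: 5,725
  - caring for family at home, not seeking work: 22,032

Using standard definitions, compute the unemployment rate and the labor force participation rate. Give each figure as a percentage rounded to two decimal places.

Unemployment rate ≈ 7.19%; labor force participation rate ≈ 56.46%.

Employed = 73,805 + 31,854 = 105,659.
Unemployed = 2,458 + 5,725 = 8,183 (jobless and actively searching, or on temporary layoff).
Labor force = 105,659 + 8,183 = 113,842.
Not in labor force = 12,338 + 53,408 + 22,032 = 87,778 (those not working and not actively searching are outside the labor force).
Civilian working-age population = 113,842 + 87,778 = 201,620.
Unemployment rate = 8,183 / 113,842 = 7.19%.
Labor force participation rate = 113,842 / 201,620 = 56.46%.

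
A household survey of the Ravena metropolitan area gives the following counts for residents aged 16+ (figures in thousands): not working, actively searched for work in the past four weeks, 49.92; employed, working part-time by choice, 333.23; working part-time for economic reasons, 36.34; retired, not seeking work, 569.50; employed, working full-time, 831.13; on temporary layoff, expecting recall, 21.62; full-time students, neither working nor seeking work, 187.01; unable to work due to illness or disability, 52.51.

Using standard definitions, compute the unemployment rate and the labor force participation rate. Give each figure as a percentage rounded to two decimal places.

Unemployment rate ≈ 5.62%; labor force participation rate ≈ 61.13%.

Employed = 333.23 + 36.34 + 831.13 = 1,200.70 thousand (anyone who worked, including part-time for economic reasons, counts as employed).
Unemployed = 49.92 + 21.62 = 71.54 thousand (jobless and actively searching, or on temporary layoff).
Labor force = 1,200.70 + 71.54 = 1,272.24 thousand.
Not in labor force = 569.50 + 187.01 + 52.51 = 809.02 thousand (those not working and not actively searching are outside the labor force).
Civilian working-age population = 1,272.24 + 809.02 = 2,081.26 thousand.
Unemployment rate = 71.54 / 1,272.24 = 5.62%.
Labor force participation rate = 1,272.24 / 2,081.26 = 61.13%.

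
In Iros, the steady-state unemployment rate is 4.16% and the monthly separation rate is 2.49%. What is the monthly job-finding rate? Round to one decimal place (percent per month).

Job-finding rate ≈ 57.4% per month.

From u* = s/(s+f): f = s·(1−u)/u.
f = 2.49 × (1 − 0.0416) / 0.0416 = 2.3864 / 0.0416 ≈ 57.4% per month.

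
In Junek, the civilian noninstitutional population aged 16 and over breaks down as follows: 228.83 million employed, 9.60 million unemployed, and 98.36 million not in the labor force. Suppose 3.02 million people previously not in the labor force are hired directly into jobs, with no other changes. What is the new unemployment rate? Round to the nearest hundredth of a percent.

New unemployment rate ≈ 3.98%.

Initially, labor force = 228.83 + 9.60 = 238.43 million, so u = 9.60/238.43 = 4.03%.
After the change, employed and labor force both rise by 3.02; unemployed unchanged → E = 231.85, U = 9.60, labor force = 241.45 million.
New unemployment rate = 9.60 / 241.45 = 3.98%.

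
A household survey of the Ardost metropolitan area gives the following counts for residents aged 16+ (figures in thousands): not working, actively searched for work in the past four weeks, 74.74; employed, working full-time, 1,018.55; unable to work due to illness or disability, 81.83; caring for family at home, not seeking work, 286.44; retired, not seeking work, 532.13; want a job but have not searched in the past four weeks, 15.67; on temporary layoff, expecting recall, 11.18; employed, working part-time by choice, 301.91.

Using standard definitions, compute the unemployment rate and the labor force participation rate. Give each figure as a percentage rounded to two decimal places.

Unemployment rate ≈ 6.11%; labor force participation rate ≈ 60.56%.

Employed = 1,018.55 + 301.91 = 1,320.46 thousand.
Unemployed = 74.74 + 11.18 = 85.92 thousand (jobless and actively searching, or on temporary layoff).
Labor force = 1,320.46 + 85.92 = 1,406.38 thousand.
Not in labor force = 81.83 + 286.44 + 532.13 + 15.67 = 916.07 thousand (those not working and not actively searching are outside the labor force — including those who want a job but have given up searching).
Civilian working-age population = 1,406.38 + 916.07 = 2,322.45 thousand.
Unemployment rate = 85.92 / 1,406.38 = 6.11%.
Labor force participation rate = 1,406.38 / 2,322.45 = 60.56%.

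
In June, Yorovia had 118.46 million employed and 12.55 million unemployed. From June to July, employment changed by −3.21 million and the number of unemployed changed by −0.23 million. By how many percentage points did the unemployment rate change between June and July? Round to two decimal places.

June: labor force = 118.46 + 12.55 = 131.01; u = 12.55/131.01 = 9.58%.
July: labor force = 115.25 + 12.32 = 127.57; u = 12.32/127.57 = 9.66%.
Change = 9.66% − 9.58% = +0.08 pp.

The unemployment rate changed by +0.08 percentage points.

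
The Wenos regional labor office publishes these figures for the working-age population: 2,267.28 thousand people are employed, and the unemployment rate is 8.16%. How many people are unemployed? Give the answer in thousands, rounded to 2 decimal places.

About 201.45 thousand are unemployed.

Let U be the number unemployed. The labor force is E + U, and U/(E+U) = 0.0816.
So U = 0.0816 × 2,267.28 / (1 − 0.0816) = 185.0100 / 0.9184 ≈ 201.45 thousand.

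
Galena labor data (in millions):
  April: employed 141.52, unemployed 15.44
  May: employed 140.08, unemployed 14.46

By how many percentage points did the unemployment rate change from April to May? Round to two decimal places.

April: labor force = 141.52 + 15.44 = 156.96; u = 15.44/156.96 = 9.84%.
May: labor force = 140.08 + 14.46 = 154.54; u = 14.46/154.54 = 9.36%.
Change = 9.36% − 9.84% = −0.48 pp.

The unemployment rate changed by −0.48 percentage points.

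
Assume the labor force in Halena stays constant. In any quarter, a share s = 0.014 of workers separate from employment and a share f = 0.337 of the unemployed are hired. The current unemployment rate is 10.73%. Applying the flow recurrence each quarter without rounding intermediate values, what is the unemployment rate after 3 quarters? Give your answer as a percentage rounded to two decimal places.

Unemployment rate after three quarters ≈ 5.83%.

With a fixed labor force, u_{t+1} = u_t + s·(1−u_t) − f·u_t = u_t·(1−s−f) + s.
Here 1−s−f = 0.649 and s = 0.014.
u_1 = 0.107300 × 0.649 + 0.014 = 0.083638.
u_2 = 0.083638 × 0.649 + 0.014 = 0.068281.
u_3 = 0.068281 × 0.649 + 0.014 = 0.058314.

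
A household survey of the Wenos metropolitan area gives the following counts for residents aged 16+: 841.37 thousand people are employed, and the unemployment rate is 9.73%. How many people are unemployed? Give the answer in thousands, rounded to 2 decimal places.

About 90.69 thousand are unemployed.

Let U be the number unemployed. The labor force is E + U, and U/(E+U) = 0.0973.
So U = 0.0973 × 841.37 / (1 − 0.0973) = 81.8653 / 0.9027 ≈ 90.69 thousand.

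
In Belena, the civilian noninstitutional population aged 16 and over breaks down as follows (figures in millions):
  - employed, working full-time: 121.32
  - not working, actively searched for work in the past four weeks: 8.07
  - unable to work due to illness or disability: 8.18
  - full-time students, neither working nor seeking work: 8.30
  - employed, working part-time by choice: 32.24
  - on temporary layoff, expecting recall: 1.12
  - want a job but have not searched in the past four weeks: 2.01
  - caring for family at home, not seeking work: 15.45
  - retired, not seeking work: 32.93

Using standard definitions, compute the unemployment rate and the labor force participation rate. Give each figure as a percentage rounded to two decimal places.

Unemployment rate ≈ 5.65%; labor force participation rate ≈ 70.88%.

Employed = 121.32 + 32.24 = 153.56 million.
Unemployed = 8.07 + 1.12 = 9.19 million (jobless and actively searching, or on temporary layoff).
Labor force = 153.56 + 9.19 = 162.75 million.
Not in labor force = 8.18 + 8.30 + 2.01 + 15.45 + 32.93 = 66.87 million (those not working and not actively searching are outside the labor force — including those who want a job but have given up searching).
Civilian working-age population = 162.75 + 66.87 = 229.62 million.
Unemployment rate = 9.19 / 162.75 = 5.65%.
Labor force participation rate = 162.75 / 229.62 = 70.88%.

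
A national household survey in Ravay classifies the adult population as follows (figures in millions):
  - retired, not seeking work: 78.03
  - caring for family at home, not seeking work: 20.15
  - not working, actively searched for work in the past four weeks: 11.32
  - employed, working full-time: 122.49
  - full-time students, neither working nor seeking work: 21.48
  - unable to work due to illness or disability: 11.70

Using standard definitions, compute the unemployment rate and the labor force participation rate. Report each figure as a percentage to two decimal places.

Employed = 122.49 million.
Unemployed = 11.32 million.
Labor force = 122.49 + 11.32 = 133.81 million.
Not in labor force = 78.03 + 20.15 + 21.48 + 11.70 = 131.36 million (those not working and not actively searching are outside the labor force).
Civilian working-age population = 133.81 + 131.36 = 265.17 million.
Unemployment rate = 11.32 / 133.81 = 8.46%.
Labor force participation rate = 133.81 / 265.17 = 50.46%.

Unemployment rate ≈ 8.46%; labor force participation rate ≈ 50.46%.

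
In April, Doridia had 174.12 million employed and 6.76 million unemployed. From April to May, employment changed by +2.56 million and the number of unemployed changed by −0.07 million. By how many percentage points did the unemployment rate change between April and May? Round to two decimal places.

The unemployment rate changed by −0.09 percentage points.

April: labor force = 174.12 + 6.76 = 180.88; u = 6.76/180.88 = 3.74%.
May: labor force = 176.68 + 6.69 = 183.37; u = 6.69/183.37 = 3.65%.
Change = 3.65% − 3.74% = −0.09 pp.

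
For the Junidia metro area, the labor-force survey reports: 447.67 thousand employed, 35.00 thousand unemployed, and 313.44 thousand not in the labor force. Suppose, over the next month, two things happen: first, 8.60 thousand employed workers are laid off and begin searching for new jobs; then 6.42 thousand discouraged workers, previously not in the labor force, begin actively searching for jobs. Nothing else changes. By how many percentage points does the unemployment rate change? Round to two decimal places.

The unemployment rate changes by +2.98 percentage points.

Initially, labor force = 447.67 + 35.00 = 482.67 thousand, so u = 35.00/482.67 = 7.25%.
After the first change, employed falls and unemployed rises by 8.60; labor force unchanged → E = 439.07, U = 43.60, labor force = 482.67 thousand.
After the second change, unemployed and labor force both rise by 6.42 → E = 439.07, U = 50.02, labor force = 489.09 thousand.
New unemployment rate = 50.02 / 489.09 = 10.23%.
Change = 10.23% − 7.25% = +2.98 percentage points.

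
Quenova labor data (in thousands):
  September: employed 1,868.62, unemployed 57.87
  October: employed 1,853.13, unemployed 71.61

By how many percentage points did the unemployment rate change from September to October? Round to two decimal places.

The unemployment rate changed by +0.72 percentage points.

September: labor force = 1,868.62 + 57.87 = 1,926.49; u = 57.87/1,926.49 = 3.00%.
October: labor force = 1,853.13 + 71.61 = 1,924.74; u = 71.61/1,924.74 = 3.72%.
Change = 3.72% − 3.00% = +0.72 pp.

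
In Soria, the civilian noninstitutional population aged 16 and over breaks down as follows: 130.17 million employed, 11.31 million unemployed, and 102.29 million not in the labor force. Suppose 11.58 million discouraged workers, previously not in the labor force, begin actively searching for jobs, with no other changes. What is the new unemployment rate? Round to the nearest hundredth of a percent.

New unemployment rate ≈ 14.95%.

Initially, labor force = 130.17 + 11.31 = 141.48 million, so u = 11.31/141.48 = 7.99%.
After the change, unemployed and labor force both rise by 11.58 → E = 130.17, U = 22.89, labor force = 153.06 million.
New unemployment rate = 22.89 / 153.06 = 14.95%.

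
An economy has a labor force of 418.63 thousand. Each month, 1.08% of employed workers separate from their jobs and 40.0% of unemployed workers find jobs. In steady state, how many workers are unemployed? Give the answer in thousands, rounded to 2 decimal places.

About 11.01 thousand are unemployed in steady state.

Steady-state unemployment rate u* = s/(s+f) = 1.08/(1.08+40.0) = 0.026290.
Unemployed = u* × labor force = 0.026290 × 418.63 ≈ 11.01 thousand.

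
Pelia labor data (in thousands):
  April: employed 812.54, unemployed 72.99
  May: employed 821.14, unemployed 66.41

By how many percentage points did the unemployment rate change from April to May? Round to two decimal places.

The unemployment rate changed by −0.76 percentage points.

April: labor force = 812.54 + 72.99 = 885.53; u = 72.99/885.53 = 8.24%.
May: labor force = 821.14 + 66.41 = 887.55; u = 66.41/887.55 = 7.48%.
Change = 7.48% − 8.24% = −0.76 pp.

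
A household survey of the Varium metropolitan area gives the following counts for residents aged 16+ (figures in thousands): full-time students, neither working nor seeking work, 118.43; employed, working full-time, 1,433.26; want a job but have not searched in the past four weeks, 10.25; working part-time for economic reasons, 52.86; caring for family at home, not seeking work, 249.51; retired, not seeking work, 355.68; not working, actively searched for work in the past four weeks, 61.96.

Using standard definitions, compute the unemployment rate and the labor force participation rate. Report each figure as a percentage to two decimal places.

Employed = 1,433.26 + 52.86 = 1,486.12 thousand (anyone who worked, including part-time for economic reasons, counts as employed).
Unemployed = 61.96 thousand.
Labor force = 1,486.12 + 61.96 = 1,548.08 thousand.
Not in labor force = 118.43 + 10.25 + 249.51 + 355.68 = 733.87 thousand (those not working and not actively searching are outside the labor force — including those who want a job but have given up searching).
Civilian working-age population = 1,548.08 + 733.87 = 2,281.95 thousand.
Unemployment rate = 61.96 / 1,548.08 = 4.00%.
Labor force participation rate = 1,548.08 / 2,281.95 = 67.84%.

Unemployment rate ≈ 4.00%; labor force participation rate ≈ 67.84%.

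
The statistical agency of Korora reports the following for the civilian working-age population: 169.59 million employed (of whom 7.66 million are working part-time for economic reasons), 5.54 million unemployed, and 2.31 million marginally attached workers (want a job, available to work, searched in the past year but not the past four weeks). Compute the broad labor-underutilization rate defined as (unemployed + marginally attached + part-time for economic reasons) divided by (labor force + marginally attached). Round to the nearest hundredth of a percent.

Labor force = 169.59 + 5.54 = 175.13 million.
Numerator = 5.54 + 2.31 + 7.66 = 15.51 million.
Denominator = 175.13 + 2.31 = 177.44 million.
Broad rate = 15.51 / 177.44 = 8.74%.

Broad underutilization rate ≈ 8.74%.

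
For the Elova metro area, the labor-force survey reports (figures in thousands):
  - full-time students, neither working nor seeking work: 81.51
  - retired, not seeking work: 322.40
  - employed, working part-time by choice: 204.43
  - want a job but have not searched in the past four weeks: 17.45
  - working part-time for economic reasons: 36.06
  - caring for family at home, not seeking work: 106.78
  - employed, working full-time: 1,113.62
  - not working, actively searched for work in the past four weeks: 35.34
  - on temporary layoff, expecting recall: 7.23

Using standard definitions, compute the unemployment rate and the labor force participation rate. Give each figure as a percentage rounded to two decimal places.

Unemployment rate ≈ 3.05%; labor force participation rate ≈ 72.56%.

Employed = 204.43 + 36.06 + 1,113.62 = 1,354.11 thousand (anyone who worked, including part-time for economic reasons, counts as employed).
Unemployed = 35.34 + 7.23 = 42.57 thousand (jobless and actively searching, or on temporary layoff).
Labor force = 1,354.11 + 42.57 = 1,396.68 thousand.
Not in labor force = 81.51 + 322.40 + 17.45 + 106.78 = 528.14 thousand (those not working and not actively searching are outside the labor force — including those who want a job but have given up searching).
Civilian working-age population = 1,396.68 + 528.14 = 1,924.82 thousand.
Unemployment rate = 42.57 / 1,396.68 = 3.05%.
Labor force participation rate = 1,396.68 / 1,924.82 = 72.56%.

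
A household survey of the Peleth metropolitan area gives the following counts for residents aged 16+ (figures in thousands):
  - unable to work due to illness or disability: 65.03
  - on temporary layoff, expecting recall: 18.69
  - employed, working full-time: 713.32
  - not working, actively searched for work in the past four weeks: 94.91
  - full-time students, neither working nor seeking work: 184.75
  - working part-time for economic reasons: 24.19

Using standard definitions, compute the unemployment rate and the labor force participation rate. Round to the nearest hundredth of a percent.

Unemployment rate ≈ 13.35%; labor force participation rate ≈ 77.31%.

Employed = 713.32 + 24.19 = 737.51 thousand (anyone who worked, including part-time for economic reasons, counts as employed).
Unemployed = 18.69 + 94.91 = 113.60 thousand (jobless and actively searching, or on temporary layoff).
Labor force = 737.51 + 113.60 = 851.11 thousand.
Not in labor force = 65.03 + 184.75 = 249.78 thousand (those not working and not actively searching are outside the labor force).
Civilian working-age population = 851.11 + 249.78 = 1,100.89 thousand.
Unemployment rate = 113.60 / 851.11 = 13.35%.
Labor force participation rate = 851.11 / 1,100.89 = 77.31%.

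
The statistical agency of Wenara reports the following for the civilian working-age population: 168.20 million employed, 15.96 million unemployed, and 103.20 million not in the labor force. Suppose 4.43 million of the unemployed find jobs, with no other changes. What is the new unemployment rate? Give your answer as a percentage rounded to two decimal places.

Initially, labor force = 168.20 + 15.96 = 184.16 million, so u = 15.96/184.16 = 8.67%.
After the change, unemployed falls and employed rises by 4.43; labor force unchanged → E = 172.63, U = 11.53, labor force = 184.16 million.
New unemployment rate = 11.53 / 184.16 = 6.26%.

New unemployment rate ≈ 6.26%.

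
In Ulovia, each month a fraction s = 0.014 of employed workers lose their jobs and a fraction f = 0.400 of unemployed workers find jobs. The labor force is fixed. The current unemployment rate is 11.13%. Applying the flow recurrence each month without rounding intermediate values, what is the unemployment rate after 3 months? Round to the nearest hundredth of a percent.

Unemployment rate after three months ≈ 4.94%.

With a fixed labor force, u_{t+1} = u_t + s·(1−u_t) − f·u_t = u_t·(1−s−f) + s.
Here 1−s−f = 0.586 and s = 0.014.
u_1 = 0.111300 × 0.586 + 0.014 = 0.079222.
u_2 = 0.079222 × 0.586 + 0.014 = 0.060424.
u_3 = 0.060424 × 0.586 + 0.014 = 0.049408.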